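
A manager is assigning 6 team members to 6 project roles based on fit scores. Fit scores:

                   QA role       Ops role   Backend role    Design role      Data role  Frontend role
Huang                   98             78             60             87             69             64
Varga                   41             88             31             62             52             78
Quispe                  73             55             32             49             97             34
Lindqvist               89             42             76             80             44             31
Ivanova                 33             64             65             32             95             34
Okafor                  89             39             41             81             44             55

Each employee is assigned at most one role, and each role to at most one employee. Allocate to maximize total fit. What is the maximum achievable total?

Optimal: Huang→QA role (98 pts), Varga→Frontend role (78 pts), Quispe→Data role (97 pts), Lindqvist→Backend role (76 pts), Ivanova→Ops role (64 pts), Okafor→Design role (81 pts) — total 98+78+97+76+64+81 = 494 pts.
Max-entry greedy (repeatedly take the single best remaining cell) gives 474 pts, worse by 20.
Next-best assignment: Huang→Design role, Varga→Frontend role, Quispe→Data role, Lindqvist→Backend role, Ivanova→Ops role, Okafor→QA role = 491 pts.
Every other assignment is strictly worse.

Max total: 494 pts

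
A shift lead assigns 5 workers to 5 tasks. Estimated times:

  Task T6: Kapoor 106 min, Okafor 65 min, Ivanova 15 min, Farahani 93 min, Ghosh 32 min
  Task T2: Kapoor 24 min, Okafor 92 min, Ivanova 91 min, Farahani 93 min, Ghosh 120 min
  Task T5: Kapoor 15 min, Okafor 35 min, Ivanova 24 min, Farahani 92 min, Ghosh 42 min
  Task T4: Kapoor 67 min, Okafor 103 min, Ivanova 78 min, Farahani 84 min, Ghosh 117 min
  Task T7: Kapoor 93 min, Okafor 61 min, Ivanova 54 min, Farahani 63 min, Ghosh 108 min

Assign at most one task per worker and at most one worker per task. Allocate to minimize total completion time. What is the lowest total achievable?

Minimum total: 225 min

This is the linear assignment problem.
Optimal: Kapoor→Task T2 (24 min), Okafor→Task T7 (61 min), Ivanova→Task T5 (24 min), Farahani→Task T4 (84 min), Ghosh→Task T6 (32 min) — total 24+61+24+84+32 = 225 min.
Row-greedy (each worker in turn takes its cheapest remaining task) gives 295 min, worse by 70.
Next-best assignment: Kapoor→Task T2, Okafor→Task T7, Ivanova→Task T6, Farahani→Task T4, Ghosh→Task T5 = 226 min.
Swapping Kapoor↔Okafor (Kapoor→Task T7 93 min, Okafor→Task T2 92 min) adds 100.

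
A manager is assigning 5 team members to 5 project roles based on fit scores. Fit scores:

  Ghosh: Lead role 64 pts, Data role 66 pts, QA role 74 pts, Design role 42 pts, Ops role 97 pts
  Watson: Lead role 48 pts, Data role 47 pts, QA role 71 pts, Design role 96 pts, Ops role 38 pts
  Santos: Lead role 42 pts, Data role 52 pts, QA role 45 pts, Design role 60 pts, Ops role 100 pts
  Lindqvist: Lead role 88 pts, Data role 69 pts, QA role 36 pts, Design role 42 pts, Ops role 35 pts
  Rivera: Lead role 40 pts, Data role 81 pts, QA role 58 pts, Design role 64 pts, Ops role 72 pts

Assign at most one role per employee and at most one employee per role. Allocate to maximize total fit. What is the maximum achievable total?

Optimal: Ghosh→QA role (74 pts), Watson→Design role (96 pts), Santos→Ops role (100 pts), Lindqvist→Lead role (88 pts), Rivera→Data role (81 pts) — total 74+96+100+88+81 = 439 pts.

Maximum total: 439 pts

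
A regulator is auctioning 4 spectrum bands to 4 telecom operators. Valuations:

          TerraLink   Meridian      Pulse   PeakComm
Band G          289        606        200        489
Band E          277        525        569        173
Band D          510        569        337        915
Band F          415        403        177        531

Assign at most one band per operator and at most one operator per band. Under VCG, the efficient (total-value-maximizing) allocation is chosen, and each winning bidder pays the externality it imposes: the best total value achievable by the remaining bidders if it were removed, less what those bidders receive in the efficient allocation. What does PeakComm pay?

Efficient allocation: TerraLink→Band F ($415M), Meridian→Band G ($606M), Pulse→Band E ($569M), PeakComm→Band D ($915M); total welfare W = $2505M.
PeakComm receives Band D at value $915M, so the others get W − 915 = $1590M.
Without PeakComm: best allocation of the remaining 3 bidders over all 4 bands is TerraLink→Band D ($510M), Meridian→Band G ($606M), Pulse→Band E ($569M), total $1685M.
VCG payment = (others' best without PeakComm) − (others' welfare with PeakComm) = 1685 − 1590 = $95M.

PeakComm pays $95M.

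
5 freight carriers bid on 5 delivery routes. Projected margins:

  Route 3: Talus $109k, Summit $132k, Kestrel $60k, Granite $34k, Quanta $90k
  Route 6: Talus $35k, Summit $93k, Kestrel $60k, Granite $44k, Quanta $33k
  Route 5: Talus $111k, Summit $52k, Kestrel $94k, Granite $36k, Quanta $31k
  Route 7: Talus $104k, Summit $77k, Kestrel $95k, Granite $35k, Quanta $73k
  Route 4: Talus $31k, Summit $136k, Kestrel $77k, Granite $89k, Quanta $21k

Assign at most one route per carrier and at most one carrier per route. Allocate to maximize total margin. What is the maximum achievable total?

Treat this as an assignment problem: match each carrier to one route.
Optimal: Talus→Route 5 ($111k), Summit→Route 6 ($93k), Kestrel→Route 7 ($95k), Granite→Route 4 ($89k), Quanta→Route 3 ($90k) — total 111+93+95+89+90 = $478k.
Max-entry greedy (repeatedly take the single best remaining cell) gives $476k, worse by 2.
Swapping Kestrel↔Summit (Kestrel→Route 6 $60k, Summit→Route 7 $77k) loses 51.
No other one-to-one assignment exceeds $478k.

Maximum total: $478k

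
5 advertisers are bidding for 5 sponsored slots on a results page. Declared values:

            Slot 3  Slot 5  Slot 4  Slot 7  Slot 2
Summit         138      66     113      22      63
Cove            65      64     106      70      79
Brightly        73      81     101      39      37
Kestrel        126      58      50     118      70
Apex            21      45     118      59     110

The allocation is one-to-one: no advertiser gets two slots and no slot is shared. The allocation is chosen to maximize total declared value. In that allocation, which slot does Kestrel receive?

Kestrel receives Slot 7.

Optimal: Summit→Slot 3 ($138), Cove→Slot 4 ($106), Brightly→Slot 5 ($81), Kestrel→Slot 7 ($118), Apex→Slot 2 ($110) — total 138+106+81+118+110 = $553.
Max-entry greedy (repeatedly take the single best remaining cell) gives $534, worse by 19.
Next-best assignment: Summit→Slot 3, Cove→Slot 2, Brightly→Slot 5, Kestrel→Slot 7, Apex→Slot 4 = $534.
Swapping Apex↔Summit (Apex→Slot 3 $21, Summit→Slot 2 $63) loses 164.
No other one-to-one assignment exceeds $553.
Kestrel's own top slot is Slot 3 ($126), but forcing Kestrel→Slot 3 and reassigning the rest optimally gives only $500 — worse by 53.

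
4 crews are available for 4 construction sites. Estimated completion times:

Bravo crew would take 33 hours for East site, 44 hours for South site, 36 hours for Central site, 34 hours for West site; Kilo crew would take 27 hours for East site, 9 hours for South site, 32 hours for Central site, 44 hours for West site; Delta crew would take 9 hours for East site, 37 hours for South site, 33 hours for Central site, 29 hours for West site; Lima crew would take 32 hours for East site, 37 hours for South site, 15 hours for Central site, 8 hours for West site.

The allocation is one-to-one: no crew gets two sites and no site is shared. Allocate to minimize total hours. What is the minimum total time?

Optimal: Bravo crew→Central site (36 hours), Kilo crew→South site (9 hours), Delta crew→East site (9 hours), Lima crew→West site (8 hours) — total 36+9+9+8 = 62 hours.
Row-greedy (each crew in turn takes its cheapest remaining site) gives 86 hours, worse by 24.
Next-best assignment: Bravo crew→West site, Kilo crew→South site, Delta crew→East site, Lima crew→Central site = 67 hours.
Swapping Bravo crew↔Kilo crew (Bravo crew→South site 44 hours, Kilo crew→Central site 32 hours) adds 31.
Every other assignment is strictly worse.

Min total: 62 hours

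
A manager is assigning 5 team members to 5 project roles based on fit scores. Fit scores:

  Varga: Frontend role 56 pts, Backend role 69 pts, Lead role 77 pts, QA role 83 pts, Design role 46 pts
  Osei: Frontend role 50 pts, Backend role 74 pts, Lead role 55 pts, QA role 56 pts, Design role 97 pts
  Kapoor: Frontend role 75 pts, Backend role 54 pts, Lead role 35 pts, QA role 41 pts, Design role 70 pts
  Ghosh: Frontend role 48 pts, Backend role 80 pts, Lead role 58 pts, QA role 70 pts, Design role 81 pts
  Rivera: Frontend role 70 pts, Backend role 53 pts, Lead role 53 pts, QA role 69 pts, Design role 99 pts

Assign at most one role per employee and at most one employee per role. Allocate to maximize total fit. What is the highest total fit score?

Maximum total: 398 pts

Optimal: Varga→Lead role (77 pts), Osei→Design role (97 pts), Kapoor→Frontend role (75 pts), Ghosh→Backend role (80 pts), Rivera→QA role (69 pts) — total 77+97+75+80+69 = 398 pts.
Max-entry greedy (repeatedly take the single best remaining cell) gives 392 pts, worse by 6.
No other one-to-one assignment exceeds 398 pts.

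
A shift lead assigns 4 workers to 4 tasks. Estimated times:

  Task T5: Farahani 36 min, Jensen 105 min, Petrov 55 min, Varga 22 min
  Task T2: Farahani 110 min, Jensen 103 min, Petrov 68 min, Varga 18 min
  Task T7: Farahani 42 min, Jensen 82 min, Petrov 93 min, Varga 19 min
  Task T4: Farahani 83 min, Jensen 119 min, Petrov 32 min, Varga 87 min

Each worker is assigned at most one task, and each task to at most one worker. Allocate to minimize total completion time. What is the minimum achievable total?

Minimum total: 168 min

Treat this as an assignment problem: match each worker to one task.
Optimal: Farahani→Task T5 (36 min), Jensen→Task T7 (82 min), Petrov→Task T4 (32 min), Varga→Task T2 (18 min) — total 36+82+32+18 = 168 min.
Column-greedy (each task in turn goes to its cheapest remaining worker) gives 251 min, worse by 83.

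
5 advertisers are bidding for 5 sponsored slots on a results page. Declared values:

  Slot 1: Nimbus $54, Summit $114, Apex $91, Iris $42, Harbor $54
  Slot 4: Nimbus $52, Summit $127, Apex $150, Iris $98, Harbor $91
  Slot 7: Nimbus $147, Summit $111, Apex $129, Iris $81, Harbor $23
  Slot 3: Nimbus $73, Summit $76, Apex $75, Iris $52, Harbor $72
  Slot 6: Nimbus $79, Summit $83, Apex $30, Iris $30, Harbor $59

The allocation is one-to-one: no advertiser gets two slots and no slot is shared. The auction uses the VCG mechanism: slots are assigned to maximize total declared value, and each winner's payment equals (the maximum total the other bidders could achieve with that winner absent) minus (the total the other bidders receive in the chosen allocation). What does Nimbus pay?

Efficient allocation: Nimbus→Slot 7 ($147), Summit→Slot 1 ($114), Apex→Slot 4 ($150), Iris→Slot 3 ($52), Harbor→Slot 6 ($59); total welfare W = $522.
Nimbus receives Slot 7 at value $147, so the others get W − 147 = $375.
Without Nimbus: best allocation of the remaining 4 bidders over all 5 slots is Summit→Slot 1 ($114), Apex→Slot 4 ($150), Iris→Slot 7 ($81), Harbor→Slot 3 ($72), total $417.
VCG payment = (others' best without Nimbus) − (others' welfare with Nimbus) = 417 − 375 = $42.

Nimbus pays $42.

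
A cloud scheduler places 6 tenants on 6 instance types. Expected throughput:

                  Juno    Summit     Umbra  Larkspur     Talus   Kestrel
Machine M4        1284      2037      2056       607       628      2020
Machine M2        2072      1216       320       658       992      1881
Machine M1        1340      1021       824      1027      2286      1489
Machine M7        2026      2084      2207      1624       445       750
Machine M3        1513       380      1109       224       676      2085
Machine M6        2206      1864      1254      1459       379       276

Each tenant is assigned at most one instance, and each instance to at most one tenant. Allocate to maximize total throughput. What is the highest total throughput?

Max total: 12146 ops/s

Optimal: Juno→Machine M2 (2072 ops/s), Summit→Machine M4 (2037 ops/s), Umbra→Machine M7 (2207 ops/s), Larkspur→Machine M6 (1459 ops/s), Talus→Machine M1 (2286 ops/s), Kestrel→Machine M3 (2085 ops/s) — total 2072+2037+2207+1459+2286+2085 = 12146 ops/s.
Row-greedy (each tenant in turn takes its best remaining instance) gives 10450 ops/s, worse by 1696.
Next-best assignment: Juno→Machine M2, Summit→Machine M7, Umbra→Machine M4, Larkspur→Machine M6, Talus→Machine M1, Kestrel→Machine M3 = 12042 ops/s.
Swapping Juno↔Umbra (Juno→Machine M7 2026 ops/s, Umbra→Machine M2 320 ops/s) loses 1933.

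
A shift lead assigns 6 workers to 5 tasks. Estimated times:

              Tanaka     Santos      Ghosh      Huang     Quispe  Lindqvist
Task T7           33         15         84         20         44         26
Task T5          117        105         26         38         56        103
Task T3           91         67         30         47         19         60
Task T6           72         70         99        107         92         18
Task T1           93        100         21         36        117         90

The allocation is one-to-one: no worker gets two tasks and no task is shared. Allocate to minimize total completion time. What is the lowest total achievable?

This is the linear assignment problem.
Optimal: Santos→Task T7 (15 min), Huang→Task T5 (38 min), Quispe→Task T3 (19 min), Lindqvist→Task T6 (18 min), Ghosh→Task T1 (21 min) — total 15+38+19+18+21 = 111 min.
Row-greedy (each worker in turn takes its cheapest remaining task) gives 251 min, worse by 140.

Minimum total: 111 min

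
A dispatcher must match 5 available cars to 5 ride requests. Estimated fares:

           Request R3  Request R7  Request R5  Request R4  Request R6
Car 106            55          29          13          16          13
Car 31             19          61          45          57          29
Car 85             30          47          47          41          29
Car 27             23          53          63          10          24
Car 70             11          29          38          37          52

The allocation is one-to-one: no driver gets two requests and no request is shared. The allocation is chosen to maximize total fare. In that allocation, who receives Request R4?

Car 31 receives Request R4.

Optimal: Car 106→Request R3 ($55), Car 31→Request R4 ($57), Car 85→Request R7 ($47), Car 27→Request R5 ($63), Car 70→Request R6 ($52) — total 55+57+47+63+52 = $274.
Row-greedy (each driver in turn takes its best remaining request) gives $224, worse by 50.
Car 31's own top request is Request R7 ($61), but forcing Car 31→Request R7 and reassigning the rest optimally gives only $272 — worse by 2.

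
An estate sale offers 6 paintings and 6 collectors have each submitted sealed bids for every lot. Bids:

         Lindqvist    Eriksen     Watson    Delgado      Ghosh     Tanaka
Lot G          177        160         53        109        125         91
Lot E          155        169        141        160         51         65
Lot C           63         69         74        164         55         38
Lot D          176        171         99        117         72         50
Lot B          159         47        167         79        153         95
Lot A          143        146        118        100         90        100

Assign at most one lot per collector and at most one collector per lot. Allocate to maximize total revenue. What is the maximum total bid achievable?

Maximum total: $906

Optimal: Lindqvist→Lot G ($177), Eriksen→Lot D ($171), Watson→Lot E ($141), Delgado→Lot C ($164), Ghosh→Lot B ($153), Tanaka→Lot A ($100) — total 177+171+141+164+153+100 = $906.
Max-entry greedy (repeatedly take the single best remaining cell) gives $830, worse by 76.
Next-best assignment: Lindqvist→Lot D, Eriksen→Lot E, Watson→Lot B, Delgado→Lot C, Ghosh→Lot G, Tanaka→Lot A = $901.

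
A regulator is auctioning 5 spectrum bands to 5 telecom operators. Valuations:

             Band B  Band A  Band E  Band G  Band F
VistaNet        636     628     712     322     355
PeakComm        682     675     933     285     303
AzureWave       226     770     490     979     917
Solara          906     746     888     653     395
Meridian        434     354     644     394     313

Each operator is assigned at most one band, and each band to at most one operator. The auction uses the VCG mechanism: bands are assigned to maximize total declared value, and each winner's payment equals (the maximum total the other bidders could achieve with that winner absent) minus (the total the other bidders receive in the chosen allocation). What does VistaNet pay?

VistaNet pays $54M.

Efficient allocation: VistaNet→Band A ($628M), PeakComm→Band E ($933M), AzureWave→Band F ($917M), Solara→Band B ($906M), Meridian→Band G ($394M); total welfare W = $3778M.
VistaNet receives Band A at value $628M, so the others get W − 628 = $3150M.
Without VistaNet: best allocation of the remaining 4 bidders over all 5 bands is PeakComm→Band A ($675M), AzureWave→Band G ($979M), Solara→Band B ($906M), Meridian→Band E ($644M), total $3204M.
VCG payment = (others' best without VistaNet) − (others' welfare with VistaNet) = 3204 − 3150 = $54M.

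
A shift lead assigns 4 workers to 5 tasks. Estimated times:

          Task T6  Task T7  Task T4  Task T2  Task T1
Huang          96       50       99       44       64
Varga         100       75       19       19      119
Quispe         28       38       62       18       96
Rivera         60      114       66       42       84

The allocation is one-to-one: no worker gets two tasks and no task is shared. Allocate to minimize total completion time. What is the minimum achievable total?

Minimum total: 139 min

Optimal: Huang→Task T7 (50 min), Varga→Task T4 (19 min), Quispe→Task T6 (28 min), Rivera→Task T2 (42 min) — total 50+19+28+42 = 139 min.
Min-entry greedy (repeatedly take the single cheapest remaining cell) gives 147 min, worse by 8.
Swapping Rivera↔Varga (Rivera→Task T4 66 min, Varga→Task T2 19 min) adds 24.
Checked against all permutations: 139 min is optimal.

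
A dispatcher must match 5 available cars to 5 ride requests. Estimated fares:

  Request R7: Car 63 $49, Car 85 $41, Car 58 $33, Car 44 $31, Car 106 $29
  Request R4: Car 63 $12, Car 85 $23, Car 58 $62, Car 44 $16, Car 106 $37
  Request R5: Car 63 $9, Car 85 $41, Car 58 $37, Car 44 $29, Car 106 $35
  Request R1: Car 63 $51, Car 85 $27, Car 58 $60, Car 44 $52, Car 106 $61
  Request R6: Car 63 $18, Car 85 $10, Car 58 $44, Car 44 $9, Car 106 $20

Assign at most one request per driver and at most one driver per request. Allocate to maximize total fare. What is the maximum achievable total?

Optimal: Car 63→Request R7 ($49), Car 85→Request R5 ($41), Car 58→Request R4 ($62), Car 44→Request R1 ($52), Car 106→Request R6 ($20) — total 49+41+62+52+20 = $224.
Max-entry greedy (repeatedly take the single best remaining cell) gives $222, worse by 2.
Swapping Car 106↔Car 58 (Car 106→Request R4 $37, Car 58→Request R6 $44) loses 1.
Every other assignment is strictly worse.

Maximum total: $224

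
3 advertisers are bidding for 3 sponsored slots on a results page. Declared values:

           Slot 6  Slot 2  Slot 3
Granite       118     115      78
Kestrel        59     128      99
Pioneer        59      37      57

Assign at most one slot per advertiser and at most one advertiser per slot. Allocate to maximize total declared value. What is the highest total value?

Treat this as an assignment problem: match each advertiser to one slot.
Optimal: Granite→Slot 6 ($118), Kestrel→Slot 2 ($128), Pioneer→Slot 3 ($57) — total 118+128+57 = $303.

Max total: $303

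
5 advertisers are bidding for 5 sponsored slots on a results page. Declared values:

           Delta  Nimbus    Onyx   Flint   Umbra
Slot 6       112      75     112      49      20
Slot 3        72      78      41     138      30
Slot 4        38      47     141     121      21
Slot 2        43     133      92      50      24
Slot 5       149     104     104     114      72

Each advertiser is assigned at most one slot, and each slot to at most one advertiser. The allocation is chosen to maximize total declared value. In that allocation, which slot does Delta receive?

Delta receives Slot 6.

Optimal: Delta→Slot 6 ($112), Nimbus→Slot 2 ($133), Onyx→Slot 4 ($141), Flint→Slot 3 ($138), Umbra→Slot 5 ($72) — total 112+133+141+138+72 = $596.
Swapping Onyx↔Delta (Onyx→Slot 6 $112, Delta→Slot 4 $38) loses 103.
Delta's own top slot is Slot 5 ($149), but forcing Delta→Slot 5 and reassigning the rest optimally gives only $581 — worse by 15.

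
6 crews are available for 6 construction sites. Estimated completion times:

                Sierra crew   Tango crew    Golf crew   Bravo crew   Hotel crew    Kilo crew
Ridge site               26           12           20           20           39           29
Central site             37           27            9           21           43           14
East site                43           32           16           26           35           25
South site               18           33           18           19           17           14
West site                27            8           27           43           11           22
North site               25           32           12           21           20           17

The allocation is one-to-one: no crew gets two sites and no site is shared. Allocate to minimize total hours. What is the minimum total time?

Min total: 92 hours

Optimal: Sierra crew→South site (18 hours), Tango crew→Ridge site (12 hours), Golf crew→East site (16 hours), Bravo crew→North site (21 hours), Hotel crew→West site (11 hours), Kilo crew→Central site (14 hours) — total 18+12+16+21+11+14 = 92 hours.
Min-entry greedy (repeatedly take the single cheapest remaining cell) gives 114 hours, worse by 22.
Checked against all permutations: 92 hours is optimal.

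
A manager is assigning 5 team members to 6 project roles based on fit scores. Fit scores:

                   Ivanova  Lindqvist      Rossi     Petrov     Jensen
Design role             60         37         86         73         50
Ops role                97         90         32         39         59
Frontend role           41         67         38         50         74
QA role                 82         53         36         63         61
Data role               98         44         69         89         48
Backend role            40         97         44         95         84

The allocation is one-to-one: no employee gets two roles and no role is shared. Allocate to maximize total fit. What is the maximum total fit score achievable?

Maximum total: 443 pts

Optimal: Ivanova→Ops role (97 pts), Lindqvist→Backend role (97 pts), Rossi→Design role (86 pts), Petrov→Data role (89 pts), Jensen→Frontend role (74 pts) — total 97+97+86+89+74 = 443 pts.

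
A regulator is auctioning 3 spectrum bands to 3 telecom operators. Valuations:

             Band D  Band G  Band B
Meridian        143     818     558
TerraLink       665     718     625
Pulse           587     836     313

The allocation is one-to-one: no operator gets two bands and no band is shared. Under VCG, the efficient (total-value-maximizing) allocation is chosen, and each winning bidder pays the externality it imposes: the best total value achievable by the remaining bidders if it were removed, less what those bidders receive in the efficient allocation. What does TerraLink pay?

Efficient allocation: Meridian→Band B ($558M), TerraLink→Band D ($665M), Pulse→Band G ($836M); total welfare W = $2059M.
TerraLink receives Band D at value $665M, so the others get W − 665 = $1394M.
Without TerraLink: best allocation of the remaining 2 bidders over all 3 bands is Meridian→Band G ($818M), Pulse→Band D ($587M), total $1405M.
VCG payment = (others' best without TerraLink) − (others' welfare with TerraLink) = 1405 − 1394 = $11M.

TerraLink pays $11M.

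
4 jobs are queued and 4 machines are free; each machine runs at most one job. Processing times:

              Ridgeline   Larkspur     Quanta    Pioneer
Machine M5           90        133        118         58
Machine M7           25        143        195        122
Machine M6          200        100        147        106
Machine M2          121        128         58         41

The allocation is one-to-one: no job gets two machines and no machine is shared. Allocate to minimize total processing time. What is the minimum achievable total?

Treat this as an assignment problem: match each job to one machine.
Optimal: Ridgeline→Machine M7 (25 min), Larkspur→Machine M6 (100 min), Quanta→Machine M2 (58 min), Pioneer→Machine M5 (58 min) — total 25+100+58+58 = 241 min.
Min-entry greedy (repeatedly take the single cheapest remaining cell) gives 284 min, worse by 43.
Swapping Ridgeline↔Larkspur (Ridgeline→Machine M6 200 min, Larkspur→Machine M7 143 min) adds 218.
Every other assignment is strictly worse.

Minimum total: 241 min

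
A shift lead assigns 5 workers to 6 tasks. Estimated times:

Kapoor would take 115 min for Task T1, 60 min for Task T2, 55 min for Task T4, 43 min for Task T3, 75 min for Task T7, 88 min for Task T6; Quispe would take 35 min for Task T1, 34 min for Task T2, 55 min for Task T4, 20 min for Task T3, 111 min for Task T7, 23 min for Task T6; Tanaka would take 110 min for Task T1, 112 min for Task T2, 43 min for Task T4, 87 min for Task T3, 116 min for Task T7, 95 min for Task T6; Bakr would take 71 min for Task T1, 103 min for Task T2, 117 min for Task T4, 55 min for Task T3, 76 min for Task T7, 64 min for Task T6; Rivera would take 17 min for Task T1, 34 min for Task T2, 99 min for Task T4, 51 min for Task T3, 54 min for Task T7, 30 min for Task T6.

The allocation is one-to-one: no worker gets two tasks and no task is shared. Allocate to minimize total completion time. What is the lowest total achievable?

Min total: 198 min

Optimal: Kapoor→Task T2 (60 min), Quispe→Task T6 (23 min), Tanaka→Task T4 (43 min), Bakr→Task T3 (55 min), Rivera→Task T1 (17 min) — total 60+23+43+55+17 = 198 min.
Column-greedy (each task in turn goes to its cheapest remaining worker) gives 213 min, worse by 15.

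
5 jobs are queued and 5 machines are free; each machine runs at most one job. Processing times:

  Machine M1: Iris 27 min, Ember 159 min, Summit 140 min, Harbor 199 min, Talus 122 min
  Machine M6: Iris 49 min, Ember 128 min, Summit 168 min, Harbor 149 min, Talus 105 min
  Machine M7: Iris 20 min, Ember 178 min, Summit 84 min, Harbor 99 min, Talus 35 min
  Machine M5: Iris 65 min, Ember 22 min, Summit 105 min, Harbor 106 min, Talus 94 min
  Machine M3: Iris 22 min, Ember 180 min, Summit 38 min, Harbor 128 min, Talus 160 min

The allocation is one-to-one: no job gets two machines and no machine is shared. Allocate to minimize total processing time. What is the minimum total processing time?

Treat this as an assignment problem: match each job to one machine.
Optimal: Iris→Machine M1 (27 min), Ember→Machine M5 (22 min), Summit→Machine M3 (38 min), Harbor→Machine M6 (149 min), Talus→Machine M7 (35 min) — total 27+22+38+149+35 = 271 min.
Column-greedy (each machine in turn goes to its cheapest remaining job) gives 366 min, worse by 95.
No other one-to-one assignment undercuts 271 min.

Min total: 271 min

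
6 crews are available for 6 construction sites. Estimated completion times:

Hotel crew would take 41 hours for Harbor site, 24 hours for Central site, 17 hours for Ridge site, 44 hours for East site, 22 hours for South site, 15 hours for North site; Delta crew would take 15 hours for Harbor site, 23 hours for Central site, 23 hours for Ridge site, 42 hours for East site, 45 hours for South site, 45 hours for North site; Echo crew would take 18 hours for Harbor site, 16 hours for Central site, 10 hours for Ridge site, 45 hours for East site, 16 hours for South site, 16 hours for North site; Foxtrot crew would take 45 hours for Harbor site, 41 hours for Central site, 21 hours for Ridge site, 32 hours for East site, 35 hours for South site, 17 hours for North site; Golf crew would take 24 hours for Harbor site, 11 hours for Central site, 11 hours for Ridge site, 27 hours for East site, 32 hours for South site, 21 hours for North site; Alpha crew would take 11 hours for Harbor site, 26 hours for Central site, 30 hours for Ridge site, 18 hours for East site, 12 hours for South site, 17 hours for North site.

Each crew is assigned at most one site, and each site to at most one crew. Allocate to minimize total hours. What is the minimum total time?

Optimal: Hotel crew→South site (22 hours), Delta crew→Harbor site (15 hours), Echo crew→Ridge site (10 hours), Foxtrot crew→North site (17 hours), Golf crew→Central site (11 hours), Alpha crew→East site (18 hours) — total 22+15+10+17+11+18 = 93 hours.
Min-entry greedy (repeatedly take the single cheapest remaining cell) gives 124 hours, worse by 31.
No other one-to-one assignment undercuts 93 hours.

Minimum total: 93 hours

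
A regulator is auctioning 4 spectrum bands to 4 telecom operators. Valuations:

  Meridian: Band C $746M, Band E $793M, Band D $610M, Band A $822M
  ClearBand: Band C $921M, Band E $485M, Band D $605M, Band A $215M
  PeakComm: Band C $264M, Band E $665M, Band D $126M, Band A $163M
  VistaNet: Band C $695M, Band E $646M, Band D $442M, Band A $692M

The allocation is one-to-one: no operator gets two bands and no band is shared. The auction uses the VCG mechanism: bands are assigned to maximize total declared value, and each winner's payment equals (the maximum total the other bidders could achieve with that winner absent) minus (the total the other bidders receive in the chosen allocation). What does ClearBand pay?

ClearBand pays $215M.

Efficient allocation: Meridian→Band D ($610M), ClearBand→Band C ($921M), PeakComm→Band E ($665M), VistaNet→Band A ($692M); total welfare W = $2888M.
ClearBand receives Band C at value $921M, so the others get W − 921 = $1967M.
Without ClearBand: best allocation of the remaining 3 bidders over all 4 bands is Meridian→Band A ($822M), PeakComm→Band E ($665M), VistaNet→Band C ($695M), total $2182M.
VCG payment = (others' best without ClearBand) − (others' welfare with ClearBand) = 2182 − 1967 = $215M.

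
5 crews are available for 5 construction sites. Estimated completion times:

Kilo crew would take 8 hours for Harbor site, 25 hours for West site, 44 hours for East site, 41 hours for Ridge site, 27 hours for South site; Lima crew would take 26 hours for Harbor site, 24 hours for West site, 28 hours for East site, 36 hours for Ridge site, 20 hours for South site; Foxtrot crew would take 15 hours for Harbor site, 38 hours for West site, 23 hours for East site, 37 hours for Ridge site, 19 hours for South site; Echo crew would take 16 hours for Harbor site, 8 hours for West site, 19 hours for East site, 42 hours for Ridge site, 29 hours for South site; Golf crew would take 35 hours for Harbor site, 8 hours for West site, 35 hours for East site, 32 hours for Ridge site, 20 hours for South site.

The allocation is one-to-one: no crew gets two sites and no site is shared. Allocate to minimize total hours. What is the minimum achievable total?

Optimal: Kilo crew→Harbor site (8 hours), Lima crew→Ridge site (36 hours), Foxtrot crew→South site (19 hours), Echo crew→East site (19 hours), Golf crew→West site (8 hours) — total 8+36+19+19+8 = 90 hours.
Min-entry greedy (repeatedly take the single cheapest remaining cell) gives 95 hours, worse by 5.
Next-best assignment: Kilo crew→Harbor site, Lima crew→South site, Foxtrot crew→East site, Echo crew→West site, Golf crew→Ridge site = 91 hours.
Swapping Echo crew↔Golf crew (Echo crew→West site 8 hours, Golf crew→East site 35 hours) adds 16.
Checked against all permutations: 90 hours is optimal.

Minimum total: 90 hours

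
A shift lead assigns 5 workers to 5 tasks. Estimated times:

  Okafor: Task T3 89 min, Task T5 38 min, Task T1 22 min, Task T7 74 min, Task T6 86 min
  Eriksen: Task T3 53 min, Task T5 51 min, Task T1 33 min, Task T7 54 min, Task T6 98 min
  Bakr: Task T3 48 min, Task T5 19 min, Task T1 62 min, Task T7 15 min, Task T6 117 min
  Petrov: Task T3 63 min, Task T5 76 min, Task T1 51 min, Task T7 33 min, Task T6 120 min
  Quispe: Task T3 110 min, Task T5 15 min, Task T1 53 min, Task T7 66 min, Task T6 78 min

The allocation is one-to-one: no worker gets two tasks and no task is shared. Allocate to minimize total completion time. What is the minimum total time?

This is a one-to-one assignment (minimum-cost bipartite matching).
Optimal: Okafor→Task T1 (22 min), Eriksen→Task T3 (53 min), Bakr→Task T5 (19 min), Petrov→Task T7 (33 min), Quispe→Task T6 (78 min) — total 22+53+19+33+78 = 205 min.
Row-greedy (each worker in turn takes its cheapest remaining task) gives 229 min, worse by 24.
Next-best assignment: Okafor→Task T6, Eriksen→Task T1, Bakr→Task T7, Petrov→Task T3, Quispe→Task T5 = 212 min.

Minimum total: 205 min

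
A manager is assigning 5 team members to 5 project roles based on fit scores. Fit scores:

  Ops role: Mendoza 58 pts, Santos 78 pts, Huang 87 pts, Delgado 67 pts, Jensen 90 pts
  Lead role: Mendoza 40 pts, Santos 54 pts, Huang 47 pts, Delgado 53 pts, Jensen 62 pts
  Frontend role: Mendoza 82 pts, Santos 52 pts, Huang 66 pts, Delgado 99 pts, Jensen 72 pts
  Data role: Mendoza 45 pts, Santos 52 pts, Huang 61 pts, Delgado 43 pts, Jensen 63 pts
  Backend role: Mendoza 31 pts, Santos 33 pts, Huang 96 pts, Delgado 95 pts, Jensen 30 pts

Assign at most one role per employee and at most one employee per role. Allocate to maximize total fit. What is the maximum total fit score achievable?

Optimal: Mendoza→Data role (45 pts), Santos→Lead role (54 pts), Huang→Backend role (96 pts), Delgado→Frontend role (99 pts), Jensen→Ops role (90 pts) — total 45+54+96+99+90 = 384 pts.
Column-greedy (each role in turn goes to its best remaining employee) gives 335 pts, worse by 49.
Next-best assignment: Mendoza→Frontend role, Santos→Lead role, Huang→Data role, Delgado→Backend role, Jensen→Ops role = 382 pts.
Swapping Jensen↔Santos (Jensen→Lead role 62 pts, Santos→Ops role 78 pts) loses 4.

Maximum total: 384 pts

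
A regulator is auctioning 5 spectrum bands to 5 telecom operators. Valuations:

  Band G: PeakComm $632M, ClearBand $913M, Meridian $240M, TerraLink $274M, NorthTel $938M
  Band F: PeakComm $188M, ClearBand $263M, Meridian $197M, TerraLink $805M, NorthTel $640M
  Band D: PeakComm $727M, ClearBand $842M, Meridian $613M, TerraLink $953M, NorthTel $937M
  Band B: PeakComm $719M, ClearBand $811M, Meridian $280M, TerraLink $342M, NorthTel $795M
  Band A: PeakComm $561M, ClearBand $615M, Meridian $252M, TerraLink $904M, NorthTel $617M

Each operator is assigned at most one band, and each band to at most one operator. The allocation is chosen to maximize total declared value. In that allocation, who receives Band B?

PeakComm receives Band B.

Optimal: PeakComm→Band B ($719M), ClearBand→Band G ($913M), Meridian→Band D ($613M), TerraLink→Band A ($904M), NorthTel→Band F ($640M) — total 719+913+613+904+640 = $3789M.
Column-greedy (each band in turn goes to its best remaining operator) gives $3556M, worse by 233.
PeakComm's own top band is Band D ($727M), but forcing PeakComm→Band D and reassigning the rest optimally gives only $3577M — worse by 212.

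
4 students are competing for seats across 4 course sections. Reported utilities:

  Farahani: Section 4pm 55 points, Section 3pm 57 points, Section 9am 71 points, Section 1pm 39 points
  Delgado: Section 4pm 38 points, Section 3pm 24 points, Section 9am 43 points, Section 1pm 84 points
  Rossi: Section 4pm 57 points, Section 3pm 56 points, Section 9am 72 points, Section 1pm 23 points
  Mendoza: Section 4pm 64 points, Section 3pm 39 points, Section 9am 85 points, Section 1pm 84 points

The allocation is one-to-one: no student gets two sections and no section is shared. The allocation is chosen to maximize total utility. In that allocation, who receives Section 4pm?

Rossi receives Section 4pm.

Optimal: Farahani→Section 3pm (57 points), Delgado→Section 1pm (84 points), Rossi→Section 4pm (57 points), Mendoza→Section 9am (85 points) — total 57+84+57+85 = 283 points.
Next-best assignment: Farahani→Section 4pm, Delgado→Section 1pm, Rossi→Section 3pm, Mendoza→Section 9am = 280 points.
Rossi's own top section is Section 9am (72 points), but forcing Rossi→Section 9am and reassigning the rest optimally gives only 277 points — worse by 6.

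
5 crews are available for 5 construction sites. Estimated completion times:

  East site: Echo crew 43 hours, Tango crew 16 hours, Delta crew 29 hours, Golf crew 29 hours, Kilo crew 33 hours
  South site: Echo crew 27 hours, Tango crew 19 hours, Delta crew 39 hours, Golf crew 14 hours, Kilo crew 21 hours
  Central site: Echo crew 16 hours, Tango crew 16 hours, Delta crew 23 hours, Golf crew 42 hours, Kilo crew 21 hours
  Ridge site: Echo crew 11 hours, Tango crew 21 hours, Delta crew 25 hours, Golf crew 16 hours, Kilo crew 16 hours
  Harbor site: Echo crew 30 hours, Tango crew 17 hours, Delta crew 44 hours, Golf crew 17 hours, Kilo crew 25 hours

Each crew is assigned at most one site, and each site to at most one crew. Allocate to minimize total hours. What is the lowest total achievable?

Minimum total: 88 hours

This is the linear assignment problem.
Optimal: Echo crew→Ridge site (11 hours), Tango crew→East site (16 hours), Delta crew→Central site (23 hours), Golf crew→Harbor site (17 hours), Kilo crew→South site (21 hours) — total 11+16+23+17+21 = 88 hours.
Row-greedy (each crew in turn takes its cheapest remaining site) gives 89 hours, worse by 1.
Every other assignment is strictly worse.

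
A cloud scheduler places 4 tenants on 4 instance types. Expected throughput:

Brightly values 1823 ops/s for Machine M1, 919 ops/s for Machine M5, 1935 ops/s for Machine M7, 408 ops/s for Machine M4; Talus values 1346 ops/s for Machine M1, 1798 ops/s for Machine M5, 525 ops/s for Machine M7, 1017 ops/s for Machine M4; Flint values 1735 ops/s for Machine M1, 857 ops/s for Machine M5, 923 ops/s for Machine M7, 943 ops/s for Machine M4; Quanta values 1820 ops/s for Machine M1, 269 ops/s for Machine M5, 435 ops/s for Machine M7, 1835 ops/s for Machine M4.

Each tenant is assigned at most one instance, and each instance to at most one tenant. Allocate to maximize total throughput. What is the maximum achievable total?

This is a one-to-one assignment (maximum-weight bipartite matching).
Optimal: Brightly→Machine M7 (1935 ops/s), Talus→Machine M5 (1798 ops/s), Flint→Machine M1 (1735 ops/s), Quanta→Machine M4 (1835 ops/s) — total 1935+1798+1735+1835 = 7303 ops/s.
Column-greedy (each instance in turn goes to its best remaining tenant) gives 6379 ops/s, worse by 924.
Next-best assignment: Brightly→Machine M7, Talus→Machine M5, Flint→Machine M4, Quanta→Machine M1 = 6496 ops/s.

Max total: 7303 ops/s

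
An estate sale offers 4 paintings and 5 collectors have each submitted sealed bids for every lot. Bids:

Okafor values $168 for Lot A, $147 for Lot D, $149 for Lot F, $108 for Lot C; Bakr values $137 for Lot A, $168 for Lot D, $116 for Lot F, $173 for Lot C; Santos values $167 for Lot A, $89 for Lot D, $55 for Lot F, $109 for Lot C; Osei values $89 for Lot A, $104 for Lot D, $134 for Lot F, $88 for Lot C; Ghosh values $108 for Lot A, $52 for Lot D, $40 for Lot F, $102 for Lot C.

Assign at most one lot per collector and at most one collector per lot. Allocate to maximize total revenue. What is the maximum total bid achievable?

Max total: $621

Optimal: Santos→Lot A ($167), Okafor→Lot D ($147), Osei→Lot F ($134), Bakr→Lot C ($173) — total 167+147+134+173 = $621.
Row-greedy (each collector in turn takes its best remaining lot) gives $564, worse by 57.
No other one-to-one assignment exceeds $621.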